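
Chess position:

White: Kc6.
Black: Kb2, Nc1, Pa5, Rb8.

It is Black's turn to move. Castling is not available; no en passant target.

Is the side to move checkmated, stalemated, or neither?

neither

Black to move; black king on b2.
In check: no.
Legal moves for Black include: Rh8, Rg8, Rf8, Re8, Rd8, Rc8+, Ra8, Rb7, Rb6+, Rb5, Rb4, Rb3, Kc3, Kb3, Ka3, Kc2, Ka2, Kb1, ... (list truncated; more exist).
Black has legal moves and is not in check → neither.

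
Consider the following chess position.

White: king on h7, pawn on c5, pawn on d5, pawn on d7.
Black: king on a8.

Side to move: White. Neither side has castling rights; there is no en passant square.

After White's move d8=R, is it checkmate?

no

After d8=R: black king on a8; in check: yes, from the white rook on d8.
Black has 2 legal replies: Kb7, Ka7.
In check but a legal move exists → not checkmate.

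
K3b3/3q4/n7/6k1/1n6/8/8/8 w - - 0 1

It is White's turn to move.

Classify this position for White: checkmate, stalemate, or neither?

stalemate

White to move; white king on a8.
In check: no.
King squares — a7: attacked by Qd7; b7: attacked by Qd7; b8: attacked by Na6.
Legal moves for White: none.
Not in check and no legal moves → stalemate.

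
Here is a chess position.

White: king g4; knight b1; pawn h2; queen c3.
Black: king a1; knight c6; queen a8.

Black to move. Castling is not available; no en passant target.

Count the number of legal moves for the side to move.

Black to move; king on a1.
In check: yes, from the white queen on c3.
Legal moves: Ka2, Kxb1.
Count: 2.

2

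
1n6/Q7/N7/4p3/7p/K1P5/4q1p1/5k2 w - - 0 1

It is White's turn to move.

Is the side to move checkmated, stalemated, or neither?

neither

White to move; white king on a3.
In check: no.
Legal moves for White include: Qxb8, Qa8, Qh7, Qg7, Qf7+, Qe7, Qd7, Qc7, Qb7, Qb6, Qc5, Qd4, Qe3, Qf2+, Qg1+, Nxb8, Nc7, Nc5, ... (list truncated; more exist).
White has legal moves and is not in check → neither.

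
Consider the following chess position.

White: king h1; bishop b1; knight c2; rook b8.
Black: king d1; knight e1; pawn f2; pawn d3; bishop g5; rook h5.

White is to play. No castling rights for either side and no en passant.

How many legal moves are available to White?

White to move; king on h1.
In check: yes, from the black rook on h5.
Legal moves: none.
Count: 0.

0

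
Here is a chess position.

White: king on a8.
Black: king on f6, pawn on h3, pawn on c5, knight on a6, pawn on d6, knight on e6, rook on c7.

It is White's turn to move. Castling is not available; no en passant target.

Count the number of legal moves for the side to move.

White to move; king on a8.
In check: no.
Legal moves: none.
Count: 0.

0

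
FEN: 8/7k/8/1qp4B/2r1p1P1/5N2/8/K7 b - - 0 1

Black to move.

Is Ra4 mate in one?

After Ra4: white king on a1; in check: yes, from the black rook on a4.
King squares — b1: attacked by Qb5; a2: attacked by Ra4; b2: attacked by Qb5.
White has no legal moves → checkmate.

yes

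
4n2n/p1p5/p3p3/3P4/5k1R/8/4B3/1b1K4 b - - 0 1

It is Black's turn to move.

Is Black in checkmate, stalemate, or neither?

Black to move; black king on f4.
In check: yes, from the white rook on h4.
Legal moves for Black: Kg5, Kf5, Ke5, Kg3, Ke3.
Black is in check but has 5 legal moves → neither.

neither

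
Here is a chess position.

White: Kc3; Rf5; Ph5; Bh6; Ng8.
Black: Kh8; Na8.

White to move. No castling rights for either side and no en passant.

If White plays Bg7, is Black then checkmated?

no

After Bg7: black king on h8; in check: yes, from the white bishop on g7.
Black has 3 legal replies: Kxg8, Kh7, Kxg7.
In check but a legal move exists → not checkmate.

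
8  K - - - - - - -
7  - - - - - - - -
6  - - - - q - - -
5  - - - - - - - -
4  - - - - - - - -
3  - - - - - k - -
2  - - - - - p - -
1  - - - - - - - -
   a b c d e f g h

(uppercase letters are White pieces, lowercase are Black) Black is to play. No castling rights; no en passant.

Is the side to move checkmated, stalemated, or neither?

neither

Black to move; black king on f3.
In check: no.
Legal moves for Black include: Qg8+, Qe8+, Qc8+, Qf7, Qe7, Qd7, Qh6, Qg6, Qf6, Qd6, Qc6+, Qb6, Qa6+, Qf5, Qe5, Qd5+, Qg4, Qe4+, ... (list truncated; more exist).
Black has legal moves and is not in check → neither.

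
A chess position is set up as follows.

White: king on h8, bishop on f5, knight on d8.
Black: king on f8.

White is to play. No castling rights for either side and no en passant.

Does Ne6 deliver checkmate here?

After Ne6: black king on f8; in check: yes, from the white knight on e6.
Black has 3 legal replies: Ke8, Kf7, Ke7.
In check but a legal move exists → not checkmate.

no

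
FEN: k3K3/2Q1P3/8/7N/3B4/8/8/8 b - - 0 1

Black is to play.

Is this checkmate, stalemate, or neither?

Black to move; black king on a8.
In check: no.
King squares — a7: attacked by Bd4; b7: attacked by Qc7; b8: attacked by Qc7.
Legal moves for Black: none.
Not in check and no legal moves → stalemate.

stalemate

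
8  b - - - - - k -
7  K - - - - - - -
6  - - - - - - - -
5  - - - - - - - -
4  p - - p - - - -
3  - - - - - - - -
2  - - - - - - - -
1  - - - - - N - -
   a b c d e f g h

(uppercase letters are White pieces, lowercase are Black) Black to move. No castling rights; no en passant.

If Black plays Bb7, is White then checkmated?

After Bb7: white king on a7; in check: no.
White is not in check, so this cannot be checkmate.

no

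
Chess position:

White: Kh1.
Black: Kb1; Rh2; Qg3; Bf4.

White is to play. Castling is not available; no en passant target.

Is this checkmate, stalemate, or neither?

checkmate

White to move; white king on h1.
In check: yes, from the black rook on h2.
King squares — g1: attacked by Qg3; g2: attacked by Rh2; h2: attacked by Qg3.
Legal moves for White: none.
In check with no legal moves → checkmate.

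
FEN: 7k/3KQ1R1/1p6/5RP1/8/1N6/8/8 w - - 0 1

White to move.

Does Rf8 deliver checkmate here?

yes

After Rf8: black king on h8; in check: yes, from the white rook on f8.
King squares — g7: attacked by Qe7; h7: attacked by Rg7; g8: attacked by Rg7.
Black has no legal moves → checkmate.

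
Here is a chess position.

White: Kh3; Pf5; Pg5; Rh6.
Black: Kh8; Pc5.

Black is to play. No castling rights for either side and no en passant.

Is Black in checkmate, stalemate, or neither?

neither

Black to move; black king on h8.
In check: yes, from the white rook on h6.
Legal moves for Black: Kg8, Kg7.
Black is in check but has 2 legal moves → neither.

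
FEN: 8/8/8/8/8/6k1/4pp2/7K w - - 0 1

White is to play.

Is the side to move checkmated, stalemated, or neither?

stalemate

White to move; white king on h1.
In check: no.
King squares — g1: attacked by Pf2; g2: attacked by Kg3; h2: attacked by Kg3.
Legal moves for White: none.
Not in check and no legal moves → stalemate.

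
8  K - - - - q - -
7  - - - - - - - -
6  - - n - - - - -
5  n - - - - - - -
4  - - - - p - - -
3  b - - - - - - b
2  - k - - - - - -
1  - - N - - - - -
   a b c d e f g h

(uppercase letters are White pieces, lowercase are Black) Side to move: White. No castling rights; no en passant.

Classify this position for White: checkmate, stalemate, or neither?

checkmate

White to move; white king on a8.
In check: yes, from the black queen on f8.
King squares — a7: attacked by Nc6; b7: attacked by Na5; b8: attacked by Nc6.
Legal moves for White: none.
In check with no legal moves → checkmate.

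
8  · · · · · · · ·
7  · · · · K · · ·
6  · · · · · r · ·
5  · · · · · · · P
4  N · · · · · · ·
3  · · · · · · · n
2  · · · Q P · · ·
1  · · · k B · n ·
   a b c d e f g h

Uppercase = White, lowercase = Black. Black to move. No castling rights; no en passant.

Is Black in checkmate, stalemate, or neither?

checkmate

Black to move; black king on d1.
In check: yes, from the white queen on d2.
King squares — c1: attacked by Qd2; e1: attacked by Qd2; c2: attacked by Qd2; d2: attacked by Be1; e2: attacked by Qd2.
Legal moves for Black: none.
In check with no legal moves → checkmate.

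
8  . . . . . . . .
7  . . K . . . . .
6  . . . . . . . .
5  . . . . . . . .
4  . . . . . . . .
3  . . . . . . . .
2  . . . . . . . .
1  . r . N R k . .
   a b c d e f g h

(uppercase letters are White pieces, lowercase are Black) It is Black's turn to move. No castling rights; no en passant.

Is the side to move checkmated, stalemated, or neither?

neither

Black to move; black king on f1.
In check: yes, from the white rook on e1.
King squares — e1: available; g1: attacked by Re1; e2: attacked by Re1; f2: attacked by Nd1; g2: available.
Legal moves for Black: Kg2, Kxe1.
Black is in check but has 2 legal moves → neither.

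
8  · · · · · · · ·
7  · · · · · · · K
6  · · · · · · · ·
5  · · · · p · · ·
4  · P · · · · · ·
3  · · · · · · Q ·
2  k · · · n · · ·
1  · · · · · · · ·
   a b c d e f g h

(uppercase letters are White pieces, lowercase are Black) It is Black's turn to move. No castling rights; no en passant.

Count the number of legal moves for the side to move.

Black to move; king on a2.
In check: no.
Legal moves: Nf4, Nd4, Nxg3, Nc3, Ng1, Nc1, Kb2, Kb1, Ka1, e4.
Count: 10.

10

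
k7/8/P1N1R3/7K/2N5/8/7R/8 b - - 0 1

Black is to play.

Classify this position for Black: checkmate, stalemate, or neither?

stalemate

Black to move; black king on a8.
In check: no.
King squares — a7: attacked by Nc6; b7: attacked by Pa6; b8: attacked by Nc6.
Legal moves for Black: none.
Not in check and no legal moves → stalemate.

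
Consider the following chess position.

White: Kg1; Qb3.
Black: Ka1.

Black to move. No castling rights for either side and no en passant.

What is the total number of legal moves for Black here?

Black to move; king on a1.
In check: no.
Legal moves: none.
Count: 0.

0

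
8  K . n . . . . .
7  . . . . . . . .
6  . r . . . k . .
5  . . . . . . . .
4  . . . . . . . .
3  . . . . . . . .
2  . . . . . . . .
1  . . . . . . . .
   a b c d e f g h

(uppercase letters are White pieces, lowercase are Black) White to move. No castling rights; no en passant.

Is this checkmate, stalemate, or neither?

stalemate

White to move; white king on a8.
In check: no.
King squares — a7: attacked by Nc8; b7: attacked by Rb6; b8: attacked by Rb6.
Legal moves for White: none.
Not in check and no legal moves → stalemate.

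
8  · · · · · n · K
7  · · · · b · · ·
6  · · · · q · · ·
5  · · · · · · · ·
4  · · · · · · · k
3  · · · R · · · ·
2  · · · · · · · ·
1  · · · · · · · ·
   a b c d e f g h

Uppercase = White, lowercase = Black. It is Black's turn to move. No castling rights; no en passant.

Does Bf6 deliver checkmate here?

After Bf6: white king on h8; in check: yes, from the black bishop on f6.
King squares — g7: attacked by Bf6; h7: attacked by Nf8; g8: attacked by Qe6.
White has no legal moves → checkmate.

yes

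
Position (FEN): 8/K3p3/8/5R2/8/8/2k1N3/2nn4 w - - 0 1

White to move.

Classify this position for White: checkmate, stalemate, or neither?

neither

White to move; white king on a7.
In check: no.
Legal moves for White include: Kb8, Ka8, Kb7, Kb6, Ka6, Rf8, Rf7, Rf6, Rh5, Rg5, Re5, Rd5, Rc5+, Rb5, Ra5, Rf4, Rf3, Rf2, ... (list truncated; more exist).
White has legal moves and is not in check → neither.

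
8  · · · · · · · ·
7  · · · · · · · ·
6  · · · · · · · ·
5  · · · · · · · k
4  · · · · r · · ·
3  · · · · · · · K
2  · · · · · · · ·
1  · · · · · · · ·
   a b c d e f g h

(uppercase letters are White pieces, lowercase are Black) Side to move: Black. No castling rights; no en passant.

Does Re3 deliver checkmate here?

no

After Re3: white king on h3; in check: yes, from the black rook on e3.
White has 2 legal replies: Kh2, Kg2.
In check but a legal move exists → not checkmate.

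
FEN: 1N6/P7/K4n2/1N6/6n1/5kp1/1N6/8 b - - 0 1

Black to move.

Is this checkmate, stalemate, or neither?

neither

Black to move; black king on f3.
In check: no.
Legal moves for Black include: Ng8, Ne8, Nh7, Nd7, Nh5, Nd5, Ne4, Nh6, Ne5, Ne3, Nh2, Nf2, Kf4, Ke4, Ke3, Kg2, Kf2, Ke2, ... (list truncated; more exist).
Black has legal moves and is not in check → neither.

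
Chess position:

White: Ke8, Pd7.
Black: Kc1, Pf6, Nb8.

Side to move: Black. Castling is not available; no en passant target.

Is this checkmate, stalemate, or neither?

Black to move; black king on c1.
In check: no.
Legal moves for Black: Nxd7, Nc6, Na6, Kd2, Kc2, Kb2, Kd1, Kb1, f5.
Black has 9 legal moves and is not in check → neither.

neither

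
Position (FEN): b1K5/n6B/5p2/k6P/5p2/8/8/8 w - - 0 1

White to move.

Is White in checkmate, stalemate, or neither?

White to move; white king on c8.
In check: yes, from the black knight on a7.
Legal moves for White: Kd8, Kb8, Kd7, Kc7.
White is in check but has 4 legal moves → neither.

neither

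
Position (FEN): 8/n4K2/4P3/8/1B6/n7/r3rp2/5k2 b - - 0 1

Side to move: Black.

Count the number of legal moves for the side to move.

21

Black to move; king on f1.
In check: no.
Legal moves: Nc8, Nc6, N7b5, N3b5, Nc4, Nc2, Nb1, Rxe6, Re5, Re4, Re3, Red2, Rec2, Reb2, Re1, Rad2, Rac2, Rab2, Ra1, Kg2, Kg1.
Count: 21.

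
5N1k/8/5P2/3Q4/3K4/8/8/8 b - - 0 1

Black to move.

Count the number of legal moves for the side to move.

Black to move; king on h8.
In check: no.
Legal moves: none.
Count: 0.

0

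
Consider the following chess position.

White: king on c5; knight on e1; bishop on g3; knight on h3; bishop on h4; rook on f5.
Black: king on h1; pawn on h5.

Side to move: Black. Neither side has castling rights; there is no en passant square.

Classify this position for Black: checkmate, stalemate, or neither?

stalemate

Black to move; black king on h1.
In check: no.
King squares — g1: attacked by Nh3; g2: attacked by Ne1; h2: attacked by Bg3.
Legal moves for Black: none.
Not in check and no legal moves → stalemate.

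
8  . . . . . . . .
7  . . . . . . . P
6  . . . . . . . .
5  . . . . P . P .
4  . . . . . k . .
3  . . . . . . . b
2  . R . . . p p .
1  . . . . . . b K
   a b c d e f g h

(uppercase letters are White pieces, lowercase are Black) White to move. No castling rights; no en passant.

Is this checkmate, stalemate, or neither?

White to move; white king on h1.
In check: yes, from the black pawn on g2.
King squares — g1: attacked by Pf2; g2: attacked by Bh3; h2: attacked by Bg1.
Legal moves for White: none.
In check with no legal moves → checkmate.

checkmate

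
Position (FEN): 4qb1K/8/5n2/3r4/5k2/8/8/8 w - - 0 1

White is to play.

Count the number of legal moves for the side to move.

White to move; king on h8.
In check: no.
Legal moves: none.
Count: 0.

0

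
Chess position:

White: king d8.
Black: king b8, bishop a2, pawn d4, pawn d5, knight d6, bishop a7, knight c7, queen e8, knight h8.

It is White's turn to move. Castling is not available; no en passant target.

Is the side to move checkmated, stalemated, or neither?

White to move; white king on d8.
In check: yes, from the black queen on e8.
King squares — c7: attacked by Kb8; d7: attacked by Qe8; e7: attacked by Qe8; c8: attacked by Nd6; e8: attacked by Nd6.
Legal moves for White: none.
In check with no legal moves → checkmate.

checkmate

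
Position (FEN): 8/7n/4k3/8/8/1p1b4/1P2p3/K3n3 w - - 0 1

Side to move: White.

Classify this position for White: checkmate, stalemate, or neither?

stalemate

White to move; white king on a1.
In check: no.
King squares — b1: attacked by Bd3; a2: attacked by Pb3; b2: own pawn.
Legal moves for White: none.
Not in check and no legal moves → stalemate.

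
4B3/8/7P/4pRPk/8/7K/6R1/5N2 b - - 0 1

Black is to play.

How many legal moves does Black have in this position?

0

Black to move; king on h5.
In check: yes, from the white bishop on e8.
Legal moves: none.
Count: 0.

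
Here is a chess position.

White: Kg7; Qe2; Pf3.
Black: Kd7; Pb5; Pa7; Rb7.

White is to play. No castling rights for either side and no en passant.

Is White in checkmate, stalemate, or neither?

White to move; white king on g7.
In check: no.
Legal moves for White include: Kh8, Kg8, Kf8, Kh7, Kf7, Kh6, Kg6, Kf6, Qe8+, Qe7+, Qe6+, Qe5, Qxb5+, Qe4, Qc4, Qe3, Qd3+, Qh2, ... (list truncated; more exist).
White has legal moves and is not in check → neither.

neither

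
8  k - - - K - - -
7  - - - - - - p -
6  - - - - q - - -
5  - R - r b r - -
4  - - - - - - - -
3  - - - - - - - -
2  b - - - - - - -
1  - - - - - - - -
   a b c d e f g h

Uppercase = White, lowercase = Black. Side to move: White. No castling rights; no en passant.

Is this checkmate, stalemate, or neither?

White to move; white king on e8.
In check: yes, from the black queen on e6.
King squares — d7: attacked by Rd5; e7: attacked by Qe6; f7: attacked by Rf5; d8: attacked by Rd5; f8: attacked by Rf5.
Legal moves for White: none.
In check with no legal moves → checkmate.

checkmate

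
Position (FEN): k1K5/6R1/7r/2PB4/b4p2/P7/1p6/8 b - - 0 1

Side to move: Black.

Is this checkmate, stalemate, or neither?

Black to move; black king on a8.
In check: yes, from the white bishop on d5.
Legal moves for Black: Rc6+, Bc6.
Black is in check but has 2 legal moves → neither.

neither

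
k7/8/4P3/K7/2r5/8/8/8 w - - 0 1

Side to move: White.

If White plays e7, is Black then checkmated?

After e7: black king on a8; in check: no.
Black is not in check, so this cannot be checkmate.

no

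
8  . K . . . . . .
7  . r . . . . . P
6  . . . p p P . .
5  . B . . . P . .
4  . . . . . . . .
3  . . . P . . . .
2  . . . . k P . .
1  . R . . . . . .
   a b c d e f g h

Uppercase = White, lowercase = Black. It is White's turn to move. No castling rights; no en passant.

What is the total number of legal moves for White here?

3

White to move; king on b8.
In check: yes, from the black rook on b7.
Legal moves: Kc8, Ka8, Kxb7.
Count: 3.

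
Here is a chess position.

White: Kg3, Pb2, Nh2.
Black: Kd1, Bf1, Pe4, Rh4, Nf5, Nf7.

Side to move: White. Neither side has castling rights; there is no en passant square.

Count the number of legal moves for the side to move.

1

White to move; king on g3.
In check: yes, from the black knight on f5.
Legal moves: Kf2.
Count: 1.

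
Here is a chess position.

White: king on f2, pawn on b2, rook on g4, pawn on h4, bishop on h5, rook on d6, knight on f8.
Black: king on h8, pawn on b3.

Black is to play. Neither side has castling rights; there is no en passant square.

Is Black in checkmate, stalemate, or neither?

Black to move; black king on h8.
In check: no.
King squares — g7: attacked by Rg4; h7: attacked by Nf8; g8: attacked by Rg4.
Legal moves for Black: none.
Not in check and no legal moves → stalemate.

stalemate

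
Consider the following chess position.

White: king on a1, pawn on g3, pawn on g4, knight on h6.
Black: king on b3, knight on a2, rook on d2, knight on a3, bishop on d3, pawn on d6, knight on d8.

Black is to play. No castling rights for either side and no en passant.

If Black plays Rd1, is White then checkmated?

yes

After Rd1: white king on a1; in check: yes, from the black rook on d1.
King squares — b1: attacked by Rd1; a2: attacked by Kb3; b2: attacked by Kb3.
White has no legal moves → checkmate.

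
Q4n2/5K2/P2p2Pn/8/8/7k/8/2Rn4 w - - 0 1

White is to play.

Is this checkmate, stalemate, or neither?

White to move; white king on f7.
In check: yes, from the black knight on h6.
Legal moves for White: Kxf8, Ke8, Kg7, Ke7, Kf6.
White is in check but has 5 legal moves → neither.

neither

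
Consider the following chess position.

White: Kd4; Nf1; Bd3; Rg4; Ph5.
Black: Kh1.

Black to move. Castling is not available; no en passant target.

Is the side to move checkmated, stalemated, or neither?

Black to move; black king on h1.
In check: no.
King squares — g1: attacked by Rg4; g2: attacked by Rg4; h2: attacked by Nf1.
Legal moves for Black: none.
Not in check and no legal moves → stalemate.

stalemate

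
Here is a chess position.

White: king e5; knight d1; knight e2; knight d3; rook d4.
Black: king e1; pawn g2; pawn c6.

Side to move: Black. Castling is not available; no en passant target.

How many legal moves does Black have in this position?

Black to move; king on e1.
In check: yes, from the white knight on d3.
Legal moves: Kxe2, Kd2, Kf1, Kxd1.
Count: 4.

4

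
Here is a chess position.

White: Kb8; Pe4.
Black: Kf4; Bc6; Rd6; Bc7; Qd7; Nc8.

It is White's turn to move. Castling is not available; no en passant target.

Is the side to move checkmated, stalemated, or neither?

White to move; white king on b8.
In check: yes, from the black bishop on c7.
King squares — a7: attacked by Nc8; b7: attacked by Bc6; c7: attacked by Qd7; a8: attacked by Bc6; c8: attacked by Qd7.
Legal moves for White: none.
In check with no legal moves → checkmate.

checkmate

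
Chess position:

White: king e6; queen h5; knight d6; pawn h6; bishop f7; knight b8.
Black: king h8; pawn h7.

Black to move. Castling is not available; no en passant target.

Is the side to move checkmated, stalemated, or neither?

stalemate

Black to move; black king on h8.
In check: no.
King squares — g7: attacked by Ph6; h7: own pawn; g8: attacked by Bf7.
Legal moves for Black: none.
Not in check and no legal moves → stalemate.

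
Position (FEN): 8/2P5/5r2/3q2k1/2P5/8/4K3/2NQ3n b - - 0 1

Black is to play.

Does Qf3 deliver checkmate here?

no

After Qf3: white king on e2; in check: yes, from the black queen on f3.
White has 2 legal replies: Kd2, Ke1.
In check but a legal move exists → not checkmate.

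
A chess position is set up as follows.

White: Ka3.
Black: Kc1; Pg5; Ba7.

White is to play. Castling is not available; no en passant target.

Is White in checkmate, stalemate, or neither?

White to move; white king on a3.
In check: no.
Legal moves for White: Kb4, Ka4, Kb3, Ka2.
White has 4 legal moves and is not in check → neither.

neither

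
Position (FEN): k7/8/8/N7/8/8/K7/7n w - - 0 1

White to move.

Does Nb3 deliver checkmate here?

After Nb3: black king on a8; in check: no.
Black is not in check, so this cannot be checkmate.

no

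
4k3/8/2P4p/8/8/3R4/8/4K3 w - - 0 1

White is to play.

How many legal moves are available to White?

20

White to move; king on e1.
In check: no.
Legal moves: Rd8+, Rd7, Rd6, Rd5, Rd4, Rh3, Rg3, Rf3, Re3+, Rc3, Rb3, Ra3, Rd2, Rd1, Kf2, Ke2, Kd2, Kf1, Kd1, c7.
Count: 20.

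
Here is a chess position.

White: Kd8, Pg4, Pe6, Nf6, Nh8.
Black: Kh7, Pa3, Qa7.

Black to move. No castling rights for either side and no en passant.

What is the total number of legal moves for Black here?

3

Black to move; king on h7.
In check: yes, from the white knight on f6.
Legal moves: Kxh8, Kg7, Kh6.
Count: 3.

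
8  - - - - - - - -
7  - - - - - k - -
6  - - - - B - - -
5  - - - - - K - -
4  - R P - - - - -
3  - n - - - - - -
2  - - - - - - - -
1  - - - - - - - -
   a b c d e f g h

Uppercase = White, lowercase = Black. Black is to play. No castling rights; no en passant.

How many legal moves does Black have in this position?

Black to move; king on f7.
In check: yes, from the white bishop on e6.
Legal moves: Kf8, Ke8, Kg7, Ke7.
Count: 4.

4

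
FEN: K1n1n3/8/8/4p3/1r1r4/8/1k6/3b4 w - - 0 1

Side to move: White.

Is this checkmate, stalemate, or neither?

stalemate

White to move; white king on a8.
In check: no.
King squares — a7: attacked by Nc8; b7: attacked by Rb4; b8: attacked by Rb4.
Legal moves for White: none.
Not in check and no legal moves → stalemate.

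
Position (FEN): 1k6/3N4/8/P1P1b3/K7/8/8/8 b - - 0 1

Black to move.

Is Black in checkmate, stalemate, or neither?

Black to move; black king on b8.
In check: yes, from the white knight on d7.
King squares — a7: available; b7: available; c7: available; a8: available; c8: available.
Legal moves for Black: Kc8, Ka8, Kc7, Kb7, Ka7.
Black is in check but has 5 legal moves → neither.

neither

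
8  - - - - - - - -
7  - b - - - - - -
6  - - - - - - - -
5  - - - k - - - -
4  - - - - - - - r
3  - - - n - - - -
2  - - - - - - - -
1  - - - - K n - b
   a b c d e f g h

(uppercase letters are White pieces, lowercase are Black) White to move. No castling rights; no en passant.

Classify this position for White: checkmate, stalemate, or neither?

White to move; white king on e1.
In check: yes, from the black knight on d3.
King squares — d1: available; f1: available; d2: attacked by Nf1; e2: available; f2: attacked by Nd3.
Legal moves for White: Ke2, Kxf1, Kd1.
White is in check but has 3 legal moves → neither.

neither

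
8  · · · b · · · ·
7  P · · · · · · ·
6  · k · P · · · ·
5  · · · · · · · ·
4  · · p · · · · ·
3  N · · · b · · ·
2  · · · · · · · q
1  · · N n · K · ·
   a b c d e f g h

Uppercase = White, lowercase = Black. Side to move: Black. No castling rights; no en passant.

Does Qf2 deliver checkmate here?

After Qf2: white king on f1; in check: yes, from the black queen on f2.
King squares — e1: attacked by Qf2; g1: attacked by Qf2; e2: attacked by Qf2; f2: attacked by Nd1; g2: attacked by Qf2.
White has no legal moves → checkmate.

yes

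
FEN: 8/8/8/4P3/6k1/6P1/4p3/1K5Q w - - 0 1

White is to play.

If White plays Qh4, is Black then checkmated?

no

After Qh4: black king on g4; in check: yes, from the white queen on h4.
Black has 2 legal replies: Kf5, Kf3.
In check but a legal move exists → not checkmate.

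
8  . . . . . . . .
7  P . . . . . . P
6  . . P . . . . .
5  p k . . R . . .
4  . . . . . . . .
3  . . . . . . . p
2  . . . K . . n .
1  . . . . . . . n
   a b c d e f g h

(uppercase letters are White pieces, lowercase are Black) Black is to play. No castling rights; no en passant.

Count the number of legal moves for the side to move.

Black to move; king on b5.
In check: yes, from the white rook on e5.
Legal moves: Kxc6, Kb6, Ka6, Kc4, Kb4, Ka4.
Count: 6.

6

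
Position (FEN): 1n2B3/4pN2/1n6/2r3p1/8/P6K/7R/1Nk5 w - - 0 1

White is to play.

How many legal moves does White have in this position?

White to move; king on h3.
In check: no.
Legal moves: Bd7, Bc6, Bb5, Ba4, Nh8, Nd8, Nh6, Nd6, Nxg5, Ne5, Kg4, Kg3, Kg2, Rg2, Rf2, Re2, Rd2, Rc2+, Rb2, Ra2, Rh1+, Nc3, Nd2, a4.
Count: 24.

24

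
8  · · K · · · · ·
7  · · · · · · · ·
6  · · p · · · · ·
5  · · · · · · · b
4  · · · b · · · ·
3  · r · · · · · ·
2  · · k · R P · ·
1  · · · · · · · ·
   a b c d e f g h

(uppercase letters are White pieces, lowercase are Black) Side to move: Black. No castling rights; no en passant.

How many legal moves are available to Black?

6

Black to move; king on c2.
In check: yes, from the white rook on e2.
Legal moves: Kd3, Kc3, Kd1, Kc1, Kb1, Bxe2.
Count: 6.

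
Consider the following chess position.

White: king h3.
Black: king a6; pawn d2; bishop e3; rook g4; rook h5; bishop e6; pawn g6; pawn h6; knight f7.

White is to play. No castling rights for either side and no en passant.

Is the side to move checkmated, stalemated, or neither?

White to move; white king on h3.
In check: yes, from the black rook on h5.
King squares — g2: attacked by Rg4; h2: attacked by Rh5; g3: attacked by Rg4; g4: attacked by Be6; h4: attacked by Rg4.
Legal moves for White: none.
In check with no legal moves → checkmate.

checkmate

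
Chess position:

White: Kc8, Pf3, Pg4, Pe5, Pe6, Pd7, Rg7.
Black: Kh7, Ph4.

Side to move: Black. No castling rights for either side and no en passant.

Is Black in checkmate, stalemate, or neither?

neither

Black to move; black king on h7.
In check: yes, from the white rook on g7.
Legal moves for Black: Kh8, Kxg7, Kh6.
Black is in check but has 3 legal moves → neither.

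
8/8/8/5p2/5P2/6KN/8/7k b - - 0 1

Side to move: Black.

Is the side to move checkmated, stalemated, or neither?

stalemate

Black to move; black king on h1.
In check: no.
King squares — g1: attacked by Nh3; g2: attacked by Kg3; h2: attacked by Kg3.
Legal moves for Black: none.
Not in check and no legal moves → stalemate.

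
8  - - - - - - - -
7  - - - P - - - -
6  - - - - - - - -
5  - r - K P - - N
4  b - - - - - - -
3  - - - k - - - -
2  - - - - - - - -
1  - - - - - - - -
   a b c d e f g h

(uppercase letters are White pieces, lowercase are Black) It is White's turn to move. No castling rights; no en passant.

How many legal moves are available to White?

White to move; king on d5.
In check: yes, from the black rook on b5.
Legal moves: Ke6, Kd6, Kc6.
Count: 3.

3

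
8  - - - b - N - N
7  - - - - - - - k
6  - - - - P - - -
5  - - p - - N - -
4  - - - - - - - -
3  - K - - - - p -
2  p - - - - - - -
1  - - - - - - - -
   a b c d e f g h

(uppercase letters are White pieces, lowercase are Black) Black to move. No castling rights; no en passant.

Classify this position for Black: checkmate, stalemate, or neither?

neither

Black to move; black king on h7.
In check: yes, from the white knight on f8.
King squares — g6: attacked by Nf8; h6: attacked by Nf5; g7: attacked by Nf5; g8: available; h8: available.
Legal moves for Black: Kxh8, Kg8.
Black is in check but has 2 legal moves → neither.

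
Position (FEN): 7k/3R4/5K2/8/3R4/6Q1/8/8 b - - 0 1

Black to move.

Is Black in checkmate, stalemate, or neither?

stalemate

Black to move; black king on h8.
In check: no.
King squares — g7: attacked by Qg3; h7: attacked by Rd7; g8: attacked by Qg3.
Legal moves for Black: none.
Not in check and no legal moves → stalemate.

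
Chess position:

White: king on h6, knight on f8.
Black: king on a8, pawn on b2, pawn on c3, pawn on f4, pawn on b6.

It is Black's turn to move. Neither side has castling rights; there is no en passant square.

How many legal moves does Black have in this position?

10

Black to move; king on a8.
In check: no.
Legal moves: Kb8, Kb7, Ka7, b5, f3, c2, b1=Q, b1=R, b1=B, b1=N.
Count: 10.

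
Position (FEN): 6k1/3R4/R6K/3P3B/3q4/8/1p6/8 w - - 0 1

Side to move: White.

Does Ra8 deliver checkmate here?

After Ra8: black king on g8; in check: yes, from the white rook on a8.
King squares — f7: attacked by Bh5; g7: attacked by Kh6; h7: attacked by Kh6; f8: attacked by Ra8; h8: attacked by Ra8.
Black has no legal moves → checkmate.

yes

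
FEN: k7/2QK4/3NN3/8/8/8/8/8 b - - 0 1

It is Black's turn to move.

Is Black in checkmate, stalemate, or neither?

stalemate

Black to move; black king on a8.
In check: no.
King squares — a7: attacked by Qc7; b7: attacked by Nd6; b8: attacked by Qc7.
Legal moves for Black: none.
Not in check and no legal moves → stalemate.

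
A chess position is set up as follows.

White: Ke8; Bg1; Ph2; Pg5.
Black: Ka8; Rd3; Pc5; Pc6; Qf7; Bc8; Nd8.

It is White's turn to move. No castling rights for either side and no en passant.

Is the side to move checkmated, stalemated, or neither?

White to move; white king on e8.
In check: yes, from the black queen on f7.
King squares — d7: attacked by Rd3; e7: attacked by Qf7; f7: attacked by Nd8; d8: attacked by Rd3; f8: attacked by Qf7.
Legal moves for White: none.
In check with no legal moves → checkmate.

checkmate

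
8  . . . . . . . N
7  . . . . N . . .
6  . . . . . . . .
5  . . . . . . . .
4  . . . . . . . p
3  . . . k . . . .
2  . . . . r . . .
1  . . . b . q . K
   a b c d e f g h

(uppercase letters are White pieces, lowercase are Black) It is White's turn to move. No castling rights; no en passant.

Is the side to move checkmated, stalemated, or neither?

White to move; white king on h1.
In check: yes, from the black queen on f1.
King squares — g1: attacked by Qf1; g2: attacked by Qf1; h2: attacked by Re2.
Legal moves for White: none.
In check with no legal moves → checkmate.

checkmate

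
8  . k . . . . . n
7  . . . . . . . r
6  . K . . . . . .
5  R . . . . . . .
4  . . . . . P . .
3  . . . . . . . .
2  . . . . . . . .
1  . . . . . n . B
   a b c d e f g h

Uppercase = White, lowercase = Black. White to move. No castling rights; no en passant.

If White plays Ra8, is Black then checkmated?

After Ra8: black king on b8; in check: yes, from the white rook on a8.
King squares — a7: attacked by Kb6; b7: attacked by Bh1; c7: attacked by Kb6; a8: attacked by Bh1; c8: attacked by Ra8.
Black has no legal moves → checkmate.

yes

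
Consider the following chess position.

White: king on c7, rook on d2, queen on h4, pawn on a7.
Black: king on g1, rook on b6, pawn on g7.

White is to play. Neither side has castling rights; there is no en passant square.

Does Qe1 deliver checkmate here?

After Qe1: black king on g1; in check: yes, from the white queen on e1.
King squares — f1: attacked by Qe1; h1: attacked by Qe1; f2: attacked by Qe1; g2: attacked by Rd2; h2: attacked by Rd2.
Black has no legal moves → checkmate.

yes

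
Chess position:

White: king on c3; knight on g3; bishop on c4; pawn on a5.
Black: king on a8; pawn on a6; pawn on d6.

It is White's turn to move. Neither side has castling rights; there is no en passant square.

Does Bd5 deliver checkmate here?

After Bd5: black king on a8; in check: yes, from the white bishop on d5.
Black has 2 legal replies: Kb8, Ka7.
In check but a legal move exists → not checkmate.

no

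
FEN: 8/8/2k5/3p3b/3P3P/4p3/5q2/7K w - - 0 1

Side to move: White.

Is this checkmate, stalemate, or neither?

stalemate

White to move; white king on h1.
In check: no.
King squares — g1: attacked by Qf2; g2: attacked by Qf2; h2: attacked by Qf2.
Legal moves for White: none.
Not in check and no legal moves → stalemate.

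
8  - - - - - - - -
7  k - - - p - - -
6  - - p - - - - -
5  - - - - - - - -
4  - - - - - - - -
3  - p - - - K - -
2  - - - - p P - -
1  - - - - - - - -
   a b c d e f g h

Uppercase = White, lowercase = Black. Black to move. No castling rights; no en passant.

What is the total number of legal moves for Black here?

Black to move; king on a7.
In check: no.
Legal moves: Kb8, Ka8, Kb7, Kb6, Ka6, e6, c5, b2, e1=Q, e1=R, e1=B, e1=N+, e5.
Count: 13.

13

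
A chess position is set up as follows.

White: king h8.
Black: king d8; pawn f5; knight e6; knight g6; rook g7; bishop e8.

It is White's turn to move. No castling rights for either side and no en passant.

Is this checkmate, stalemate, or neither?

White to move; white king on h8.
In check: yes, from the black knight on g6.
King squares — g7: attacked by Ne6; h7: attacked by Rg7; g8: attacked by Rg7.
Legal moves for White: none.
In check with no legal moves → checkmate.

checkmate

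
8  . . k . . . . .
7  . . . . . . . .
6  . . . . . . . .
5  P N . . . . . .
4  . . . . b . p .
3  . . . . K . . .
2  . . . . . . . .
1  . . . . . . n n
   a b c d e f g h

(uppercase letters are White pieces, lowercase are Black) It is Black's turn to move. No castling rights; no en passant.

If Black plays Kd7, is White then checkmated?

After Kd7: white king on e3; in check: no.
White is not in check, so this cannot be checkmate.

no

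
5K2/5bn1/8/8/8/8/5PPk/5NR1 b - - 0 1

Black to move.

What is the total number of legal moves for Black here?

1

Black to move; king on h2.
In check: yes, from the white knight on f1.
Legal moves: Kxg1.
Count: 1.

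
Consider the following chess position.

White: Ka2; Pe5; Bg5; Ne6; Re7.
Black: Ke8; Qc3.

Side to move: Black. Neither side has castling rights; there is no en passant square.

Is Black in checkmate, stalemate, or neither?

Black to move; black king on e8.
In check: yes, from the white rook on e7.
King squares — d7: attacked by Re7; e7: attacked by Bg5; f7: attacked by Re7; d8: attacked by Ne6; f8: attacked by Ne6.
Legal moves for Black: none.
In check with no legal moves → checkmate.

checkmate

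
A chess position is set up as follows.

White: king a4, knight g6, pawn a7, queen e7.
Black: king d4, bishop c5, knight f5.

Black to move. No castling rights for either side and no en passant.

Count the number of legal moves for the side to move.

17

Black to move; king on d4.
In check: no.
Legal moves: Ng7, Nxe7, Nh6, Nd6, Nh4, Ng3, Ne3, Bxe7, Bxa7, Bd6, Bb6, Bb4, Ba3, Kd5, Kc4, Kd3, Kc3.
Count: 17.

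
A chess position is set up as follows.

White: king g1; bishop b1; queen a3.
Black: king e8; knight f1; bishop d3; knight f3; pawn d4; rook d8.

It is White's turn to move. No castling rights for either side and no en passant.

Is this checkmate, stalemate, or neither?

neither

White to move; white king on g1.
In check: yes, from the black knight on f3.
Legal moves for White: Kg2, Kf2, Kh1.
White is in check but has 3 legal moves → neither.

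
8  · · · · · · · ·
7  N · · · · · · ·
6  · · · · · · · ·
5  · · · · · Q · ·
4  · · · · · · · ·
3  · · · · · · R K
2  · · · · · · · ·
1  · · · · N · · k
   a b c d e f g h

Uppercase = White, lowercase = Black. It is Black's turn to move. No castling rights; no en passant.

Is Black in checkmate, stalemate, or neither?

stalemate

Black to move; black king on h1.
In check: no.
King squares — g1: attacked by Rg3; g2: attacked by Ne1; h2: attacked by Kh3.
Legal moves for Black: none.
Not in check and no legal moves → stalemate.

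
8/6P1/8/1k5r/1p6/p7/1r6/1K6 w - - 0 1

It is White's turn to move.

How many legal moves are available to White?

2

White to move; king on b1.
In check: yes, from the black rook on b2.
Legal moves: Kc1, Ka1.
Count: 2.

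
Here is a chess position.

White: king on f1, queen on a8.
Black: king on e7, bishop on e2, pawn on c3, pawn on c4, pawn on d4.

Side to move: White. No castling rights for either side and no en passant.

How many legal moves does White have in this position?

5

White to move; king on f1.
In check: yes, from the black bishop on e2.
Legal moves: Kg2, Kf2, Kxe2, Kg1, Ke1.
Count: 5.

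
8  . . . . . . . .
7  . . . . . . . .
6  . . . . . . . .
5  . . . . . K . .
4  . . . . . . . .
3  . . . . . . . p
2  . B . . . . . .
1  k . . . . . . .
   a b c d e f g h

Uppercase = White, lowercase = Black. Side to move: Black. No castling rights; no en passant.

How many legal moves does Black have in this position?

3

Black to move; king on a1.
In check: yes, from the white bishop on b2.
Legal moves: Kxb2, Ka2, Kb1.
Count: 3.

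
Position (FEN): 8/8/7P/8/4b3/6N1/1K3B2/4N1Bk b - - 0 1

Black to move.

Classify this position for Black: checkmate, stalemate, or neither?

Black to move; black king on h1.
In check: yes, from the white knight on g3.
King squares — g1: attacked by Bf2; g2: attacked by Ne1; h2: attacked by Bg1.
Legal moves for Black: none.
In check with no legal moves → checkmate.

checkmate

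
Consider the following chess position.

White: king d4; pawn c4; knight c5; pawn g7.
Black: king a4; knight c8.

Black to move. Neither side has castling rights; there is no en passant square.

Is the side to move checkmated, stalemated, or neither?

neither

Black to move; black king on a4.
In check: yes, from the white knight on c5.
King squares — a3: available; b3: attacked by Nc5; b4: available; a5: available; b5: attacked by Pc4.
Legal moves for Black: Ka5, Kb4, Ka3.
Black is in check but has 3 legal moves → neither.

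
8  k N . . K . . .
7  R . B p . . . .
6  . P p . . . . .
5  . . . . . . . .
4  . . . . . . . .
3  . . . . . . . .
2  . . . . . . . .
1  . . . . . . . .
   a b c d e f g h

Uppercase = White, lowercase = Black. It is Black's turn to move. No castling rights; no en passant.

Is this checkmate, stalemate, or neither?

checkmate

Black to move; black king on a8.
In check: yes, from the white rook on a7.
King squares — a7: attacked by Pb6; b7: attacked by Ra7; b8: attacked by Bc7.
Legal moves for Black: none.
In check with no legal moves → checkmate.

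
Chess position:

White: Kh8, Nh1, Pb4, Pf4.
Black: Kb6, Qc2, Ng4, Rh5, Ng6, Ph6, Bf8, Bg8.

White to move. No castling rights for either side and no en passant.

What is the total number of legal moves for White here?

White to move; king on h8.
In check: yes, from the black knight on g6.
Legal moves: Kxg8.
Count: 1.

1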